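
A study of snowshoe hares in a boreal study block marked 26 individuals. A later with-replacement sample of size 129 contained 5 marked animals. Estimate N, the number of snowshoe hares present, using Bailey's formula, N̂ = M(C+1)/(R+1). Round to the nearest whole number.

N̂ = 26·(129+1)/(5+1) = 26·130/6 = 3380/6 ≈ 563.3 → 563

N ≈ 563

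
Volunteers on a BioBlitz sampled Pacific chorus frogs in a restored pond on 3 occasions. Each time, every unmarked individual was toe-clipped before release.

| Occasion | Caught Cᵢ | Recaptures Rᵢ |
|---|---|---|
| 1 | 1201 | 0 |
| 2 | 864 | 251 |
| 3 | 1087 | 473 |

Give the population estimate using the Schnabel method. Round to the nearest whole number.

N ≈ 4157

Marked at large before each occasion: Mᵢ = Σⱼ<ᵢ (Cⱼ − Rⱼ) → M1=0, M2=1201, M3=1814
Σ MᵢCᵢ = 0·1201 + 1201·864 + 1814·1087 = 0 + 1037664 + 1971818 = 3009482
Σ Rᵢ = 0 + 251 + 473 = 724
N̂ = 3009482 / 724 ≈ 4156.7 → 4157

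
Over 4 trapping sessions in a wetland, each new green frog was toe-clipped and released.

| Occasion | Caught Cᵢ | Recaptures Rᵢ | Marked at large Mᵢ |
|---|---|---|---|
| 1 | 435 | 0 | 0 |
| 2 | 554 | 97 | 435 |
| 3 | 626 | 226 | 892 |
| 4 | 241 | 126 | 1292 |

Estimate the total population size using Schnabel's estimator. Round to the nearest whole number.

N ≈ 2474

Σ MᵢCᵢ = 0·435 + 435·554 + 892·626 + 1292·241 = 0 + 240990 + 558392 + 311372 = 1110754
Σ Rᵢ = 0 + 97 + 226 + 126 = 449
N̂ = 1110754 / 449 ≈ 2473.8 → 2474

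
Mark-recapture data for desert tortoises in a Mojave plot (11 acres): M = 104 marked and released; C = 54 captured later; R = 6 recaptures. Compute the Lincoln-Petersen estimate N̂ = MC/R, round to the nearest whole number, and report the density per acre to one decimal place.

N̂ = 104·54/6 = 5616/6 = 936
Density = N̂ / area = 936 / 11 ≈ 85.09 → 85.1 per acre

density ≈ 85.1 desert tortoises per acre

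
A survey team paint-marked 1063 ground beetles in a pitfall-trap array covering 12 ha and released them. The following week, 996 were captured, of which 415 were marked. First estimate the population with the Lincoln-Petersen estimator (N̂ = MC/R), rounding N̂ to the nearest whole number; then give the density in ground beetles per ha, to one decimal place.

N̂ = 1063·996/415 = 1058748/415 ≈ 2551.2 → 2551
Density = N̂ / area = 2551 / 12 ≈ 212.58 → 212.6 per ha

density ≈ 212.6 ground beetles per ha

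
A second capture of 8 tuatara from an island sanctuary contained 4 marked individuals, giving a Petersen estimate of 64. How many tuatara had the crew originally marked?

M = 32

From N = M·C/R: M = N·R / C = 64·4 / 8 = 256 / 8 = 32.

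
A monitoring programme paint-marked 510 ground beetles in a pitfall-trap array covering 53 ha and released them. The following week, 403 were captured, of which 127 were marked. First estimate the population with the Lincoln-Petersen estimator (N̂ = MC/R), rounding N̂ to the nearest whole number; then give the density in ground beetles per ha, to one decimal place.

N̂ = 510·403/127 = 205530/127 ≈ 1618.3 → 1618
Density = N̂ / area = 1618 / 53 ≈ 30.53 → 30.5 per ha

density ≈ 30.5 ground beetles per ha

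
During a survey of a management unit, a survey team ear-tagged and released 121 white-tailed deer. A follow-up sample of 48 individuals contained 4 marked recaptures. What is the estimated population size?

N = (121 × 48) / 4 = 5808 / 4 = 1452

N = 1452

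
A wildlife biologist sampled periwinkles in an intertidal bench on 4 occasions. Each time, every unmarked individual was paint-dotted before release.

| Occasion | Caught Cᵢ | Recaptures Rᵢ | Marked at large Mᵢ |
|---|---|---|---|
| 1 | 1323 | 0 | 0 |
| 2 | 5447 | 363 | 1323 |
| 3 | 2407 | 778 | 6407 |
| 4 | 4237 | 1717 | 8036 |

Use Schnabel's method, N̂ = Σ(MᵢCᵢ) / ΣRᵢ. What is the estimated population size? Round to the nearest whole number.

Σ MᵢCᵢ = 0·1323 + 1323·5447 + 6407·2407 + 8036·4237 = 0 + 7206381 + 15421649 + 34048532 = 56676562
Σ Rᵢ = 0 + 363 + 778 + 1717 = 2858
N̂ = 56676562 / 2858 ≈ 19830.8 → 19831

N ≈ 19,831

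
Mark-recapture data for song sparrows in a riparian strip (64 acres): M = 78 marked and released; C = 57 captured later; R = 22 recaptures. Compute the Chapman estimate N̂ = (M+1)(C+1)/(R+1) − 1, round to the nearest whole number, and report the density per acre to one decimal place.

density ≈ 3.1 song sparrows per acre

N̂ = 79·58/23 − 1 = 4582/23 − 1 ≈ 198.2 → 198
Density = N̂ / area = 198 / 64 ≈ 3.09 → 3.1 per acre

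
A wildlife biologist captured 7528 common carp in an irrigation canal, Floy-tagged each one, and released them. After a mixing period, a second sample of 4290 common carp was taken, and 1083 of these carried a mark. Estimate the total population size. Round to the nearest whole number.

N ≈ 29,820

Lincoln-Petersen assumes M/N = R/C, so N = M·C / R.
N = (7528 × 4290) / 1083 = 32295120 / 1083 ≈ 29820.1 → 29820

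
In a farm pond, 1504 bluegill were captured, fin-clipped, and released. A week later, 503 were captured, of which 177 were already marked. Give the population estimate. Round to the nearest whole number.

N ≈ 4274

The marked fraction in the recapture sample should equal the marked fraction in the population: 177/503 = 1504/N.
N = (1504 × 503) / 177 = 756512 / 177 ≈ 4274.1 → 4274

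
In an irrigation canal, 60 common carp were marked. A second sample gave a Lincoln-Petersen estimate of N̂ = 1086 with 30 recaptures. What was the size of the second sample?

C = 543

From N = M·C/R: C = N·R / M = 1086·30 / 60 = 32580 / 60 = 543.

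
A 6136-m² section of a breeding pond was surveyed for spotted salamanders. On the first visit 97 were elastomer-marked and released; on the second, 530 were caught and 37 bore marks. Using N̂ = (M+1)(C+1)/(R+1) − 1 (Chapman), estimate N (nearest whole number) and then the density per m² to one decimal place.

density ≈ 0.2 spotted salamanders per m²

N̂ = 98·531/38 − 1 = 52038/38 − 1 ≈ 1368.4 → 1368
Density = N̂ / area = 1368 / 6136 ≈ 0.22 → 0.2 per m²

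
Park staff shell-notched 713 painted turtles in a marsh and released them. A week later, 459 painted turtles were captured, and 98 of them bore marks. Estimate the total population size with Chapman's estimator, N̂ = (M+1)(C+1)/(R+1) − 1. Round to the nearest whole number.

N̂ = (713+1)(459+1)/(98+1) − 1 = 714·460/99 − 1
= 328440/99 − 1 ≈ 3317.6 − 1 ≈ 3316.6 → 3317

N ≈ 3317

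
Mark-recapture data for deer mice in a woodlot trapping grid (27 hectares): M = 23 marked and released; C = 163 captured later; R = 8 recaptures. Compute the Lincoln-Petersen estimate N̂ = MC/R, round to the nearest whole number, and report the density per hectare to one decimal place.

density ≈ 17.4 deer mice per hectare

N̂ = 23·163/8 = 3749/8 ≈ 468.6 → 469
Density = N̂ / area = 469 / 27 ≈ 17.37 → 17.4 per hectare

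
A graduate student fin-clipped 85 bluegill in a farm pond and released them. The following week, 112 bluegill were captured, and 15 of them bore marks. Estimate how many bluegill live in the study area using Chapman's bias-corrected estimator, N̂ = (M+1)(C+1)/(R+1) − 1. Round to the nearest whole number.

N ≈ 606

N̂ = (85+1)(112+1)/(15+1) − 1 = 86·113/16 − 1
= 9718/16 − 1 ≈ 607.4 − 1 ≈ 606.4 → 606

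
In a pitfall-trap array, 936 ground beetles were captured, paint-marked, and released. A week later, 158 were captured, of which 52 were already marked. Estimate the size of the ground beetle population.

N = 2844

N = (936 × 158) / 52 = 147888 / 52 = 2844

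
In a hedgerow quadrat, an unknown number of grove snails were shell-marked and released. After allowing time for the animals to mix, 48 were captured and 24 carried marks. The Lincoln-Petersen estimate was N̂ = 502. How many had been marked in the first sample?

M = 251

From N = M·C/R: M = N·R / C = 502·24 / 48 = 12048 / 48 = 251.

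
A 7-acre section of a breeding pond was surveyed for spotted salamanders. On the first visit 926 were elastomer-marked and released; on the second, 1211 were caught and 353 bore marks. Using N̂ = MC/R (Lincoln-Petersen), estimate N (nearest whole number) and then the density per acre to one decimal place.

density ≈ 453.9 spotted salamanders per acre

N̂ = 926·1211/353 = 1121386/353 ≈ 3176.7 → 3177
Density = N̂ / area = 3177 / 7 ≈ 453.86 → 453.9 per acre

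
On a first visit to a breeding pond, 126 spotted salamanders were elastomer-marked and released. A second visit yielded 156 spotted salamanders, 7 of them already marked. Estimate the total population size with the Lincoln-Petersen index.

N = 2808

N = (126 × 156) / 7 = 19656 / 7 = 2808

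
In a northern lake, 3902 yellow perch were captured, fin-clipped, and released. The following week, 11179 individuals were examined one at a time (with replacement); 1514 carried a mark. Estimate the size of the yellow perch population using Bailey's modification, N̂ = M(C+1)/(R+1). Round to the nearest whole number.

N ≈ 28,795

N̂ = 3902·(11179+1)/(1514+1) = 3902·11180/1515 = 43624360/1515 ≈ 28795.0 → 28795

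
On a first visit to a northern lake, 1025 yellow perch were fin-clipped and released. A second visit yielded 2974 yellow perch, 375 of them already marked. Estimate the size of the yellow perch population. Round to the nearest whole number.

Lincoln-Petersen assumes M/N = R/C, so N = M·C / R.
N = (1025 × 2974) / 375 = 3048350 / 375 ≈ 8128.9 → 8129

N ≈ 8129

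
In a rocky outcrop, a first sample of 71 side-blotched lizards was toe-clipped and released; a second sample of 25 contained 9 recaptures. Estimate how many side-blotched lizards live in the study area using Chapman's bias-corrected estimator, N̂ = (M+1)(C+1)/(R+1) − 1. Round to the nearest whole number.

N̂ = (71+1)(25+1)/(9+1) − 1 = 72·26/10 − 1
= 1872/10 − 1 ≈ 187.2 − 1 ≈ 186.2 → 186

N ≈ 186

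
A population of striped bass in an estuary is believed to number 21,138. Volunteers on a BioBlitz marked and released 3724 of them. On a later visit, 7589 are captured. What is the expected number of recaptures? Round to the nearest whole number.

expected recaptures ≈ 1337

The marked fraction of the population is 3724/21138, so in a sample of 7589 expect C·(M/N) marked.
E[R] = 3724 × 7589 / 21138 = 28261436 / 21138 ≈ 1337.0 → 1337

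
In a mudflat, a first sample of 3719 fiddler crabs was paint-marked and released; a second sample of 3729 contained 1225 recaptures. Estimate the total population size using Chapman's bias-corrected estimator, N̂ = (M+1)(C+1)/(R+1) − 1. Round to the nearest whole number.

N ≈ 11,317

N̂ = (3719+1)(3729+1)/(1225+1) − 1 = 3720·3730/1226 − 1
= 13875600/1226 − 1 ≈ 11317.8 − 1 ≈ 11316.8 → 11317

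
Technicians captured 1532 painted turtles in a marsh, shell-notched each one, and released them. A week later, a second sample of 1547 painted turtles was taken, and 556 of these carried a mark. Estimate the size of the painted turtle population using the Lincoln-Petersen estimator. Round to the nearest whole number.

N ≈ 4263

Lincoln-Petersen assumes M/N = R/C, so N = M·C / R.
N = (1532 × 1547) / 556 = 2370004 / 556 ≈ 4262.6 → 4263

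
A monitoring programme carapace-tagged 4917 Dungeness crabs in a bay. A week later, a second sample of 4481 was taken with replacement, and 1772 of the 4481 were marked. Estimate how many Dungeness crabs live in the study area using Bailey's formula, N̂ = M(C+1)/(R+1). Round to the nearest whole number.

N ≈ 12,430

N̂ = 4917·(4481+1)/(1772+1) = 4917·4482/1773 = 22037994/1773 ≈ 12429.8 → 12430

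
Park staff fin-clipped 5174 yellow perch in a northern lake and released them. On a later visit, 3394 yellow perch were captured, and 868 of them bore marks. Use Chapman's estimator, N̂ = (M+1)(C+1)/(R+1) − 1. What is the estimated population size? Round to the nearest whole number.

N̂ = (5174+1)(3394+1)/(868+1) − 1 = 5175·3395/869 − 1
= 17569125/869 − 1 ≈ 20217.6 − 1 ≈ 20216.6 → 20217

N ≈ 20,217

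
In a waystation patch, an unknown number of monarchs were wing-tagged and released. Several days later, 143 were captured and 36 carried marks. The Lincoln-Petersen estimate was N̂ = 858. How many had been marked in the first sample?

M = 216

From N = M·C/R: M = N·R / C = 858·36 / 143 = 30888 / 143 = 216.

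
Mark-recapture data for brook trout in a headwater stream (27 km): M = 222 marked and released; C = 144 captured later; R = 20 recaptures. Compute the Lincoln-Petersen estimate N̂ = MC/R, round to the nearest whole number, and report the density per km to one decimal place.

density ≈ 59.2 brook trout per km

N̂ = 222·144/20 = 31968/20 ≈ 1598.4 → 1598
Density = N̂ / area = 1598 / 27 ≈ 59.19 → 59.2 per km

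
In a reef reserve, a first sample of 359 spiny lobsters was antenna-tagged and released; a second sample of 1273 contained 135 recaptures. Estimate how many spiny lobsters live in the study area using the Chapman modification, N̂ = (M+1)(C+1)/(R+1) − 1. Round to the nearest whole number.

N̂ = (359+1)(1273+1)/(135+1) − 1 = 360·1274/136 − 1
= 458640/136 − 1 ≈ 3372.4 − 1 ≈ 3371.4 → 3371

N ≈ 3371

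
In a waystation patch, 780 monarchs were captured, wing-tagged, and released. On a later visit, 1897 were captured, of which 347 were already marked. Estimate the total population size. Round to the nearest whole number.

N ≈ 4264

N = (780 × 1897) / 347 = 1479660 / 347 ≈ 4264.1 → 4264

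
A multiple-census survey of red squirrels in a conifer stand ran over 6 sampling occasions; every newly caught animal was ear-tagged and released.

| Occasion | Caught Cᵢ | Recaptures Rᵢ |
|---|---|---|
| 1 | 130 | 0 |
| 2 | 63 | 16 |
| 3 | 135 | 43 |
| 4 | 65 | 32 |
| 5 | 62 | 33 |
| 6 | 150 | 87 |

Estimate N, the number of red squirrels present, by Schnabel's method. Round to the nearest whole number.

N ≈ 559

Marked at large before each occasion: Mᵢ = Σⱼ<ᵢ (Cⱼ − Rⱼ) → M1=0, M2=130, M3=177, M4=269, M5=302, M6=331
Σ MᵢCᵢ = 0·130 + 130·63 + 177·135 + 269·65 + 302·62 + 331·150 = 0 + 8190 + 23895 + 17485 + 18724 + 49650 = 117944
Σ Rᵢ = 0 + 16 + 43 + 32 + 33 + 87 = 211
N̂ = 117944 / 211 ≈ 559.0 → 559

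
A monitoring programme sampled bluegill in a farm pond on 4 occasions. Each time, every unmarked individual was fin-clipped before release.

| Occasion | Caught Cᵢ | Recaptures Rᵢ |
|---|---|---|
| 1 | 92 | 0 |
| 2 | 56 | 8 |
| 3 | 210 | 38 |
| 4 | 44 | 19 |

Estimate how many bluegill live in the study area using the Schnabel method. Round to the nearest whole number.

N ≈ 743

Marked at large before each occasion: Mᵢ = Σⱼ<ᵢ (Cⱼ − Rⱼ) → M1=0, M2=92, M3=140, M4=312
Σ MᵢCᵢ = 0·92 + 92·56 + 140·210 + 312·44 = 0 + 5152 + 29400 + 13728 = 48280
Σ Rᵢ = 0 + 8 + 38 + 19 = 65
N̂ = 48280 / 65 ≈ 742.8 → 743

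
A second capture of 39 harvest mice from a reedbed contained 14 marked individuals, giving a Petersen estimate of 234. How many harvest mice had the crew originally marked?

From N = M·C/R: M = N·R / C = 234·14 / 39 = 3276 / 39 = 84.

M = 84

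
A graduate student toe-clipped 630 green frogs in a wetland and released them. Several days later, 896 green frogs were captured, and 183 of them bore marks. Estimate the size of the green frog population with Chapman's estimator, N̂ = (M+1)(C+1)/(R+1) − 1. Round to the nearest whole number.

N ≈ 3075

N̂ = (630+1)(896+1)/(183+1) − 1 = 631·897/184 − 1
= 566007/184 − 1 ≈ 3076.1 − 1 ≈ 3075.1 → 3075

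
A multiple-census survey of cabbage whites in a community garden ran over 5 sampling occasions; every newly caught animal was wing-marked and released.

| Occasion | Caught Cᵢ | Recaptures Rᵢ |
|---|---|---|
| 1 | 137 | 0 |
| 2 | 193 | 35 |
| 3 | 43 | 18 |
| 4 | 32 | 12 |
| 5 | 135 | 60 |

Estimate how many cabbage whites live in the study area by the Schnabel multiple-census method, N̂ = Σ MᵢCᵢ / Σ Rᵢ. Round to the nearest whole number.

N ≈ 762

Marked at large before each occasion: Mᵢ = Σⱼ<ᵢ (Cⱼ − Rⱼ) → M1=0, M2=137, M3=295, M4=320, M5=340
Σ MᵢCᵢ = 0·137 + 137·193 + 295·43 + 320·32 + 340·135 = 0 + 26441 + 12685 + 10240 + 45900 = 95266
Σ Rᵢ = 0 + 35 + 18 + 12 + 60 = 125
N̂ = 95266 / 125 ≈ 762.1 → 762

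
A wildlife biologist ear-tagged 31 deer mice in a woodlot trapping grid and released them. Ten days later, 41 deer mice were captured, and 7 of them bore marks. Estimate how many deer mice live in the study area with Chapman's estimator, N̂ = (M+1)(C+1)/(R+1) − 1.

N̂ = (31+1)(41+1)/(7+1) − 1 = 32·42/8 − 1
= 1344/8 − 1 = 168 − 1 = 167

N = 167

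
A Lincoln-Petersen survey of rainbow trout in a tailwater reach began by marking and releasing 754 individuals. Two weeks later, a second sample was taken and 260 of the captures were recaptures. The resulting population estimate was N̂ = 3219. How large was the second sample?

From N = M·C/R: C = N·R / M = 3219·260 / 754 = 836940 / 754 = 1110.

C = 1110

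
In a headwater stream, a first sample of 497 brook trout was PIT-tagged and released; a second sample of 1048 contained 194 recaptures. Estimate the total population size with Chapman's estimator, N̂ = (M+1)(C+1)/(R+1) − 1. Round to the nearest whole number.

N ≈ 2678

N̂ = (497+1)(1048+1)/(194+1) − 1 = 498·1049/195 − 1
= 522402/195 − 1 ≈ 2679.0 − 1 ≈ 2678.0 → 2678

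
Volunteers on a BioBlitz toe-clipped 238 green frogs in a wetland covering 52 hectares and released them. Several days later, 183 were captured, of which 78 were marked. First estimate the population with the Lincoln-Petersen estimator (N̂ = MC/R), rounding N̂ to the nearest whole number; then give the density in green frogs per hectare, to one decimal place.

density ≈ 10.7 green frogs per hectare

N̂ = 238·183/78 = 43554/78 ≈ 558.4 → 558
Density = N̂ / area = 558 / 52 ≈ 10.73 → 10.7 per hectare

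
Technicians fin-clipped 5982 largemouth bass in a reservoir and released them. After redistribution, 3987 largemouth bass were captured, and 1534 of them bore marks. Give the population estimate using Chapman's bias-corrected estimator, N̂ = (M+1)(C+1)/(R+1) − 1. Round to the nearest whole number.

N̂ = (5982+1)(3987+1)/(1534+1) − 1 = 5983·3988/1535 − 1
= 23860204/1535 − 1 ≈ 15544.1 − 1 ≈ 15543.1 → 15543

N ≈ 15,543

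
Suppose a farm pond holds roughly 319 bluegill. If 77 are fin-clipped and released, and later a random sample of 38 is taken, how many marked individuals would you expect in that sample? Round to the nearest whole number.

expected recaptures ≈ 9

Expected recaptures E[R] = M·C / N.
E[R] = 77 × 38 / 319 = 2926 / 319 ≈ 9.2 → 9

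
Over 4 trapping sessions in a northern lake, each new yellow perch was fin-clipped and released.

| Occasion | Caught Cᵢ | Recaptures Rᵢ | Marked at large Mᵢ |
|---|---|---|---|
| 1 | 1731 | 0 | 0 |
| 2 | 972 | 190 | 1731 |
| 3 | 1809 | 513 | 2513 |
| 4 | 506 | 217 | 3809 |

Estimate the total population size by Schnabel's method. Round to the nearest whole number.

N ≈ 8865

Σ MᵢCᵢ = 0·1731 + 1731·972 + 2513·1809 + 3809·506 = 0 + 1682532 + 4546017 + 1927354 = 8155903
Σ Rᵢ = 0 + 190 + 513 + 217 = 920
N̂ = 8155903 / 920 ≈ 8865.1 → 8865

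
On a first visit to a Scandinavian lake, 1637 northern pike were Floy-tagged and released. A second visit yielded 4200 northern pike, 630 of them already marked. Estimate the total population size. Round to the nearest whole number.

N ≈ 10,913

Lincoln-Petersen assumes M/N = R/C, so N = M·C / R.
N = (1637 × 4200) / 630 = 6875400 / 630 ≈ 10913.3 → 10913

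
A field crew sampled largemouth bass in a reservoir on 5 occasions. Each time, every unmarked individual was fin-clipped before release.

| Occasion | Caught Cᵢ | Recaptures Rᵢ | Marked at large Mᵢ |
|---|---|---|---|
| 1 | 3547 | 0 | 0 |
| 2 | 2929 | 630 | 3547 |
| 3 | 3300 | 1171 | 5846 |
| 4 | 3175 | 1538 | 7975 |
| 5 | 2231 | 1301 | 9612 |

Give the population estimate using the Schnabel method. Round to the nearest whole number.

N ≈ 16,475

Σ MᵢCᵢ = 0·3547 + 3547·2929 + 5846·3300 + 7975·3175 + 9612·2231 = 0 + 10389163 + 19291800 + 25320625 + 21444372 = 76445960
Σ Rᵢ = 0 + 630 + 1171 + 1538 + 1301 = 4640
N̂ = 76445960 / 4640 ≈ 16475.4 → 16475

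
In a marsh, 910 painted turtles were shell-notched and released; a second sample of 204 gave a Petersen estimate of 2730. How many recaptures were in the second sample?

R = 68

From N = M·C/R: R = M·C / N = 910·204 / 2730 = 185640 / 2730 = 68.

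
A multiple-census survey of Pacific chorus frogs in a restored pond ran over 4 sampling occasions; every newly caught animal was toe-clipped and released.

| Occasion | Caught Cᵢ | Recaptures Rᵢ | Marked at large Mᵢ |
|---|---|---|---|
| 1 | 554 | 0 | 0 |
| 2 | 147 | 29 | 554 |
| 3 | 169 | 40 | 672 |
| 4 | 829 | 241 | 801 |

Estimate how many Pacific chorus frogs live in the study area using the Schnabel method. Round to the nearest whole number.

Σ MᵢCᵢ = 0·554 + 554·147 + 672·169 + 801·829 = 0 + 81438 + 113568 + 664029 = 859035
Σ Rᵢ = 0 + 29 + 40 + 241 = 310
N̂ = 859035 / 310 ≈ 2771.1 → 2771

N ≈ 2771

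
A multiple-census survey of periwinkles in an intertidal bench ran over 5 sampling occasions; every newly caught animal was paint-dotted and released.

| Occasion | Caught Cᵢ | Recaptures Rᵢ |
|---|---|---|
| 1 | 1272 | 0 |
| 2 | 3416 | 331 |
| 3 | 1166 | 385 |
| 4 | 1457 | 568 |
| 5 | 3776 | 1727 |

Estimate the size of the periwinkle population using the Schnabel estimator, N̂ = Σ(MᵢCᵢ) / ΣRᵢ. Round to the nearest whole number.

N ≈ 13,175

Marked at large before each occasion: Mᵢ = Σⱼ<ᵢ (Cⱼ − Rⱼ) → M1=0, M2=1272, M3=4357, M4=5138, M5=6027
Σ MᵢCᵢ = 0·1272 + 1272·3416 + 4357·1166 + 5138·1457 + 6027·3776 = 0 + 4345152 + 5080262 + 7486066 + 22757952 = 39669432
Σ Rᵢ = 0 + 331 + 385 + 568 + 1727 = 3011
N̂ = 39669432 / 3011 ≈ 13174.8 → 13175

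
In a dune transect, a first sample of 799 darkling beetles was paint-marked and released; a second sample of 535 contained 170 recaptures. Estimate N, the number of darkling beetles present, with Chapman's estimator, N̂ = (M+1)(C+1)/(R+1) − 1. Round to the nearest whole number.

N̂ = (799+1)(535+1)/(170+1) − 1 = 800·536/171 − 1
= 428800/171 − 1 ≈ 2507.6 − 1 ≈ 2506.6 → 2507

N ≈ 2507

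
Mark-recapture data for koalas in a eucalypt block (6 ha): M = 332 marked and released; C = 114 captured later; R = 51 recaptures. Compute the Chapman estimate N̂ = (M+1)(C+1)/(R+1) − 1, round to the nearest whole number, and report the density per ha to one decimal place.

density ≈ 122.5 koalas per ha

N̂ = 333·115/52 − 1 = 38295/52 − 1 ≈ 735.4 → 735
Density = N̂ / area = 735 / 6 ≈ 122.50 → 122.5 per ha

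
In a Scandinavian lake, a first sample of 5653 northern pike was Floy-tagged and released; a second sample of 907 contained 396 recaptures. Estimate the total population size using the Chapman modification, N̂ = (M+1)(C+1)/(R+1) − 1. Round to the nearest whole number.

N̂ = (5653+1)(907+1)/(396+1) − 1 = 5654·908/397 − 1
= 5133832/397 − 1 ≈ 12931.6 − 1 ≈ 12930.6 → 12931

N ≈ 12,931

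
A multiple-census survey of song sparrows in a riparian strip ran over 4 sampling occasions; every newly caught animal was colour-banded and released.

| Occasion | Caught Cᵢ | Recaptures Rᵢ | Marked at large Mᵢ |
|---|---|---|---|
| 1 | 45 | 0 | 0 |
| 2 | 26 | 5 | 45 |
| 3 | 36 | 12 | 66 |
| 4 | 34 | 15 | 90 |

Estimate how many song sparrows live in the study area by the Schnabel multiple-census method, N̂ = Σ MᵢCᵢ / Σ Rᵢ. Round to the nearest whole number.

Σ MᵢCᵢ = 0·45 + 45·26 + 66·36 + 90·34 = 0 + 1170 + 2376 + 3060 = 6606
Σ Rᵢ = 0 + 5 + 12 + 15 = 32
N̂ = 6606 / 32 ≈ 206.4 → 206

N ≈ 206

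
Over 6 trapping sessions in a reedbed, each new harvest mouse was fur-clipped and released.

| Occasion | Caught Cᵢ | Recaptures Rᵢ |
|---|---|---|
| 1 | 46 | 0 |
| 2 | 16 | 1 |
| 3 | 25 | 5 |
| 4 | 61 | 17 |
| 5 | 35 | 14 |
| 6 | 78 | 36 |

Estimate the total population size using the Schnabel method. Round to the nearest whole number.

N ≈ 315

Marked at large before each occasion: Mᵢ = Σⱼ<ᵢ (Cⱼ − Rⱼ) → M1=0, M2=46, M3=61, M4=81, M5=125, M6=146
Σ MᵢCᵢ = 0·46 + 46·16 + 61·25 + 81·61 + 125·35 + 146·78 = 0 + 736 + 1525 + 4941 + 4375 + 11388 = 22965
Σ Rᵢ = 0 + 1 + 5 + 17 + 14 + 36 = 73
N̂ = 22965 / 73 ≈ 314.6 → 315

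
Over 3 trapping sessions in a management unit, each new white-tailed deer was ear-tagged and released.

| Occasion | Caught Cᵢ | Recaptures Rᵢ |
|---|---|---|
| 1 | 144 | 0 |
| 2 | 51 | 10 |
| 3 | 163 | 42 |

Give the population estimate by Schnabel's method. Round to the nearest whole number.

N ≈ 721

Marked at large before each occasion: Mᵢ = Σⱼ<ᵢ (Cⱼ − Rⱼ) → M1=0, M2=144, M3=185
Σ MᵢCᵢ = 0·144 + 144·51 + 185·163 = 0 + 7344 + 30155 = 37499
Σ Rᵢ = 0 + 10 + 42 = 52
N̂ = 37499 / 52 ≈ 721.1 → 721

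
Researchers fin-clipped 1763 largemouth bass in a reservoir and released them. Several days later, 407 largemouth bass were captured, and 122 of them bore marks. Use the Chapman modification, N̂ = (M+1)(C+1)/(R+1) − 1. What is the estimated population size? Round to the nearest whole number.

N ≈ 5850

N̂ = (1763+1)(407+1)/(122+1) − 1 = 1764·408/123 − 1
= 719712/123 − 1 ≈ 5851.3 − 1 ≈ 5850.3 → 5850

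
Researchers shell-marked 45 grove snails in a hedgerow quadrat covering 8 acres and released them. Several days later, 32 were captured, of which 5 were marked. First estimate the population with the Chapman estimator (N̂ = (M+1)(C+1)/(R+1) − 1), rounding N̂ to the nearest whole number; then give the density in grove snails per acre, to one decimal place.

N̂ = 46·33/6 − 1 = 1518/6 − 1 = 252
Density = N̂ / area = 252 / 8 ≈ 31.50 → 31.5 per acre

density ≈ 31.5 grove snails per acre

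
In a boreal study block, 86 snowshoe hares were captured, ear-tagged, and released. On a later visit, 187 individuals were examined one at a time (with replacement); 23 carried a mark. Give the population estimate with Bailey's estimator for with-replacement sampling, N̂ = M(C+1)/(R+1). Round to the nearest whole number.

N ≈ 674

N̂ = 86·(187+1)/(23+1) = 86·188/24 = 16168/24 ≈ 673.7 → 674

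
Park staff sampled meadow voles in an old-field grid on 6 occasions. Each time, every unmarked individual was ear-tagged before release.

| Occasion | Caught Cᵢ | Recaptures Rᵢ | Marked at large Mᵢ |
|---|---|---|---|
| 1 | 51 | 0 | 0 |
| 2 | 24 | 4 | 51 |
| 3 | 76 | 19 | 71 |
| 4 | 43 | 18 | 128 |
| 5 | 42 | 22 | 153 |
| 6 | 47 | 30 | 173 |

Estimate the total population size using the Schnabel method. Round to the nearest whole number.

Σ MᵢCᵢ = 0·51 + 51·24 + 71·76 + 128·43 + 153·42 + 173·47 = 0 + 1224 + 5396 + 5504 + 6426 + 8131 = 26681
Σ Rᵢ = 0 + 4 + 19 + 18 + 22 + 30 = 93
N̂ = 26681 / 93 ≈ 286.9 → 287

N ≈ 287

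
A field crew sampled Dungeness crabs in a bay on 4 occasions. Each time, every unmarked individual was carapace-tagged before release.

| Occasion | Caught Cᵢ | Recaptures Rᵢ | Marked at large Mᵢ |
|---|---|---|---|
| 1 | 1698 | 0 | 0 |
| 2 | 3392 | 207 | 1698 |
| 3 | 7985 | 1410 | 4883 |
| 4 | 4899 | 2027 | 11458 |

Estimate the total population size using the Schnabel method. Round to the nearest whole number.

N ≈ 27,685

Σ MᵢCᵢ = 0·1698 + 1698·3392 + 4883·7985 + 11458·4899 = 0 + 5759616 + 38990755 + 56132742 = 100883113
Σ Rᵢ = 0 + 207 + 1410 + 2027 = 3644
N̂ = 100883113 / 3644 ≈ 27684.7 → 27685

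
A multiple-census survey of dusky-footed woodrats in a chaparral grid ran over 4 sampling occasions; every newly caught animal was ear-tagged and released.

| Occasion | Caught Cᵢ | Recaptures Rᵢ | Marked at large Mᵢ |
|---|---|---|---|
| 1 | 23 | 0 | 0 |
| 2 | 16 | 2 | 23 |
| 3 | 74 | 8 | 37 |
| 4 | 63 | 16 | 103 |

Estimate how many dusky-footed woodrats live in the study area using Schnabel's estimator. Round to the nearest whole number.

Σ MᵢCᵢ = 0·23 + 23·16 + 37·74 + 103·63 = 0 + 368 + 2738 + 6489 = 9595
Σ Rᵢ = 0 + 2 + 8 + 16 = 26
N̂ = 9595 / 26 ≈ 369.0 → 369

N ≈ 369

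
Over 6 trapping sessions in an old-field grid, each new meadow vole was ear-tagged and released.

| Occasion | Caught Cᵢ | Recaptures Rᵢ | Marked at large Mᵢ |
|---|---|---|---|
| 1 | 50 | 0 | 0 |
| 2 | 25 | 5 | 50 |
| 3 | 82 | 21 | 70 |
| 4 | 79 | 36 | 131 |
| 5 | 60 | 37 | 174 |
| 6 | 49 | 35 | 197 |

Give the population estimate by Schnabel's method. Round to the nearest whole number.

Σ MᵢCᵢ = 0·50 + 50·25 + 70·82 + 131·79 + 174·60 + 197·49 = 0 + 1250 + 5740 + 10349 + 10440 + 9653 = 37432
Σ Rᵢ = 0 + 5 + 21 + 36 + 37 + 35 = 134
N̂ = 37432 / 134 ≈ 279.3 → 279

N ≈ 279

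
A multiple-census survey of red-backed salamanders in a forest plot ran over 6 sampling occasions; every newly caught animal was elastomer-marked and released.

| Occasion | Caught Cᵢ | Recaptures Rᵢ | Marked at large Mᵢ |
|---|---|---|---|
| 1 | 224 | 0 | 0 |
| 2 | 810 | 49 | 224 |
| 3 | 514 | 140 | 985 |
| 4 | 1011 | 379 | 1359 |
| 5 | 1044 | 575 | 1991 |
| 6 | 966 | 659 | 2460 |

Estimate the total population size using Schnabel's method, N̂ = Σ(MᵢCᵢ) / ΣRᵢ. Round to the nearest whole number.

N ≈ 3616

Σ MᵢCᵢ = 0·224 + 224·810 + 985·514 + 1359·1011 + 1991·1044 + 2460·966 = 0 + 181440 + 506290 + 1373949 + 2078604 + 2376360 = 6516643
Σ Rᵢ = 0 + 49 + 140 + 379 + 575 + 659 = 1802
N̂ = 6516643 / 1802 ≈ 3616.3 → 3616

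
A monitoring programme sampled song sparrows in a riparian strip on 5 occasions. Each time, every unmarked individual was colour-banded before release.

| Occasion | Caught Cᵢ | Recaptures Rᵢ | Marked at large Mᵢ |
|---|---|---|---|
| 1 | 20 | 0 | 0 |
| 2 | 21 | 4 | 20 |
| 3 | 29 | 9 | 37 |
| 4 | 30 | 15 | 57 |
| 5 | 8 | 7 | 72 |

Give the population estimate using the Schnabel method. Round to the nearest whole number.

Σ MᵢCᵢ = 0·20 + 20·21 + 37·29 + 57·30 + 72·8 = 0 + 420 + 1073 + 1710 + 576 = 3779
Σ Rᵢ = 0 + 4 + 9 + 15 + 7 = 35
N̂ = 3779 / 35 ≈ 108.0 → 108

N ≈ 108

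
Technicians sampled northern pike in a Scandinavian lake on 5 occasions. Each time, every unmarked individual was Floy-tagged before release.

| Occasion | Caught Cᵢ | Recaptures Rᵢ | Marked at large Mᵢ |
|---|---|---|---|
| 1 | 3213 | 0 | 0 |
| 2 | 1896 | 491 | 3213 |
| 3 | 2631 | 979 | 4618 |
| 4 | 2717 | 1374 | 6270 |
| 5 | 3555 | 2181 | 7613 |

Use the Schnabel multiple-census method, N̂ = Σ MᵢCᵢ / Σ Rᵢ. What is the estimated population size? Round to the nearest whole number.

N ≈ 12,406

Σ MᵢCᵢ = 0·3213 + 3213·1896 + 4618·2631 + 6270·2717 + 7613·3555 = 0 + 6091848 + 12149958 + 17035590 + 27064215 = 62341611
Σ Rᵢ = 0 + 491 + 979 + 1374 + 2181 = 5025
N̂ = 62341611 / 5025 ≈ 12406.3 → 12406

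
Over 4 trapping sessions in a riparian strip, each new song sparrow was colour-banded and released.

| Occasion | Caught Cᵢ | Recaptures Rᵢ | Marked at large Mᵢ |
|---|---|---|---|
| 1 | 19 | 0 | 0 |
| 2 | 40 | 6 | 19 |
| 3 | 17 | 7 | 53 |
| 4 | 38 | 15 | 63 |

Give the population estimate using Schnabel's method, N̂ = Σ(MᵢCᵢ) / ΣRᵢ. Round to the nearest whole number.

Σ MᵢCᵢ = 0·19 + 19·40 + 53·17 + 63·38 = 0 + 760 + 901 + 2394 = 4055
Σ Rᵢ = 0 + 6 + 7 + 15 = 28
N̂ = 4055 / 28 ≈ 144.8 → 145

N ≈ 145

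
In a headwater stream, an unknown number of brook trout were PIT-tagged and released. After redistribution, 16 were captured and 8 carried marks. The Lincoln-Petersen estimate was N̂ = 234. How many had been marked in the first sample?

From N = M·C/R: M = N·R / C = 234·8 / 16 = 1872 / 16 = 117.

M = 117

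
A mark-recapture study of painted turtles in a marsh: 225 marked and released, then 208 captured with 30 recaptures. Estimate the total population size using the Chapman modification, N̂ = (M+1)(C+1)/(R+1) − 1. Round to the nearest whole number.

N ≈ 1523

N̂ = (225+1)(208+1)/(30+1) − 1 = 226·209/31 − 1
= 47234/31 − 1 ≈ 1523.7 − 1 ≈ 1522.7 → 1523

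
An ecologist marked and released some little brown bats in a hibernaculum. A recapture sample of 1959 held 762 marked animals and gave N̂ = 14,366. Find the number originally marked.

From N = M·C/R: M = N·R / C = 14366·762 / 1959 = 10946892 / 1959 = 5588.

M = 5588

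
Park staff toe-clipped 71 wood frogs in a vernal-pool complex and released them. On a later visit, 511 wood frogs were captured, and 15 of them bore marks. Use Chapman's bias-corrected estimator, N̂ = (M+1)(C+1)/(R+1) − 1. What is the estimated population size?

N̂ = (71+1)(511+1)/(15+1) − 1 = 72·512/16 − 1
= 36864/16 − 1 = 2304 − 1 = 2303

N = 2303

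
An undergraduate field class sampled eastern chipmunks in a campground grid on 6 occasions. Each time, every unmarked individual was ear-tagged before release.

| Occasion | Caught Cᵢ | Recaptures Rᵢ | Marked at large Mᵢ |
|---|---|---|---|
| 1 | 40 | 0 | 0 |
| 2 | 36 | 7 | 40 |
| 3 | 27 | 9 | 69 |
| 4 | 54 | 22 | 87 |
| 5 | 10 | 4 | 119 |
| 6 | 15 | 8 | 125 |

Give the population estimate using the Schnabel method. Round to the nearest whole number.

N ≈ 221

Σ MᵢCᵢ = 0·40 + 40·36 + 69·27 + 87·54 + 119·10 + 125·15 = 0 + 1440 + 1863 + 4698 + 1190 + 1875 = 11066
Σ Rᵢ = 0 + 7 + 9 + 22 + 4 + 8 = 50
N̂ = 11066 / 50 ≈ 221.3 → 221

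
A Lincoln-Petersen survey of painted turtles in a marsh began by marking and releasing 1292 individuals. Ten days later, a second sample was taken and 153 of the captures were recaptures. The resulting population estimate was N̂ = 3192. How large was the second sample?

C = 378

From N = M·C/R: C = N·R / M = 3192·153 / 1292 = 488376 / 1292 = 378.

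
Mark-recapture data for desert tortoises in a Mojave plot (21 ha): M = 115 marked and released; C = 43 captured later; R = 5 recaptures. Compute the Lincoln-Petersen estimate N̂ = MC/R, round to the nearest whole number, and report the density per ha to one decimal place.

N̂ = 115·43/5 = 4945/5 = 989
Density = N̂ / area = 989 / 21 ≈ 47.10 → 47.1 per ha

density ≈ 47.1 desert tortoises per ha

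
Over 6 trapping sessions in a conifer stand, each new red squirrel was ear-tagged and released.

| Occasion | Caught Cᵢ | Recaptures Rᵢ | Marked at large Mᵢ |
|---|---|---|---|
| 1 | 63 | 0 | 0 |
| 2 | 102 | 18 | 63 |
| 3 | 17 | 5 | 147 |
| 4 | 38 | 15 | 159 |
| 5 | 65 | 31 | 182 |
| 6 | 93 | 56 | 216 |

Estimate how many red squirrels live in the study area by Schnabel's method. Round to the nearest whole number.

N ≈ 375

Σ MᵢCᵢ = 0·63 + 63·102 + 147·17 + 159·38 + 182·65 + 216·93 = 0 + 6426 + 2499 + 6042 + 11830 + 20088 = 46885
Σ Rᵢ = 0 + 18 + 5 + 15 + 31 + 56 = 125
N̂ = 46885 / 125 ≈ 375.1 → 375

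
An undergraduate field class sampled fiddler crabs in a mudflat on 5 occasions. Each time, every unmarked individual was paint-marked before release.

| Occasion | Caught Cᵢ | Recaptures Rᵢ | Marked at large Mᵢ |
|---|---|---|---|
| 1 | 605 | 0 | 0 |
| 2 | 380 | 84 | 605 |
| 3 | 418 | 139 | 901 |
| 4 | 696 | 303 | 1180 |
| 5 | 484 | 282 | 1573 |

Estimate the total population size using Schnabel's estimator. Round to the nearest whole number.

N ≈ 2709

Σ MᵢCᵢ = 0·605 + 605·380 + 901·418 + 1180·696 + 1573·484 = 0 + 229900 + 376618 + 821280 + 761332 = 2189130
Σ Rᵢ = 0 + 84 + 139 + 303 + 282 = 808
N̂ = 2189130 / 808 ≈ 2709.3 → 2709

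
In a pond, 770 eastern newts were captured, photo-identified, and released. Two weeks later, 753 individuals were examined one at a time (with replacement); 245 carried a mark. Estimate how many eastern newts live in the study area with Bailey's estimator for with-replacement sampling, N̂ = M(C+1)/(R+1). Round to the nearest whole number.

N̂ = 770·(753+1)/(245+1) = 770·754/246 = 580580/246 ≈ 2360.1 → 2360

N ≈ 2360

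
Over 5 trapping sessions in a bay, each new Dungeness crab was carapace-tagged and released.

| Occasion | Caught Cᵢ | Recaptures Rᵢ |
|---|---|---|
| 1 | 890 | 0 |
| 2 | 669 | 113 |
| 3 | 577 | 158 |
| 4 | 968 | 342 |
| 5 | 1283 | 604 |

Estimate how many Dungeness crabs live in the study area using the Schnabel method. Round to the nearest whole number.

Marked at large before each occasion: Mᵢ = Σⱼ<ᵢ (Cⱼ − Rⱼ) → M1=0, M2=890, M3=1446, M4=1865, M5=2491
Σ MᵢCᵢ = 0·890 + 890·669 + 1446·577 + 1865·968 + 2491·1283 = 0 + 595410 + 834342 + 1805320 + 3195953 = 6431025
Σ Rᵢ = 0 + 113 + 158 + 342 + 604 = 1217
N̂ = 6431025 / 1217 ≈ 5284.3 → 5284

N ≈ 5284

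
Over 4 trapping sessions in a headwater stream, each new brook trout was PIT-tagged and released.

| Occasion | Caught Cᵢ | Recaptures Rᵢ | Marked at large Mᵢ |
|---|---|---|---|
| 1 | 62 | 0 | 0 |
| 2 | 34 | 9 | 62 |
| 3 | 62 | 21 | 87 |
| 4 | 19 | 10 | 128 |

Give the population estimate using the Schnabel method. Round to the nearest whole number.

Σ MᵢCᵢ = 0·62 + 62·34 + 87·62 + 128·19 = 0 + 2108 + 5394 + 2432 = 9934
Σ Rᵢ = 0 + 9 + 21 + 10 = 40
N̂ = 9934 / 40 ≈ 248.3 → 248

N ≈ 248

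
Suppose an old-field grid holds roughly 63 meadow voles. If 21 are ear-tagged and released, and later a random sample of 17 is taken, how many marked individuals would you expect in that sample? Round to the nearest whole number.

The marked fraction of the population is 21/63, so in a sample of 17 expect C·(M/N) marked.
E[R] = 21 × 17 / 63 = 357 / 63 ≈ 5.7 → 6

expected recaptures ≈ 6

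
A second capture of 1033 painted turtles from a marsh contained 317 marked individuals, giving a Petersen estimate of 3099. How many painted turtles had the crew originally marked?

M = 951

From N = M·C/R: M = N·R / C = 3099·317 / 1033 = 982383 / 1033 = 951.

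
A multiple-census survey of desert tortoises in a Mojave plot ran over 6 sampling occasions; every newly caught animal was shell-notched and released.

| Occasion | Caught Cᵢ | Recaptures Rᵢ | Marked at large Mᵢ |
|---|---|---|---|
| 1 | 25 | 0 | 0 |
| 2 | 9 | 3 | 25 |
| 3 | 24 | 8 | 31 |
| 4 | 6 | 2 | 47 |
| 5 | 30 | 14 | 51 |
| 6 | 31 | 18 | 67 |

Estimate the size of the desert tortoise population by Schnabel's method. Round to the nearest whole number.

Σ MᵢCᵢ = 0·25 + 25·9 + 31·24 + 47·6 + 51·30 + 67·31 = 0 + 225 + 744 + 282 + 1530 + 2077 = 4858
Σ Rᵢ = 0 + 3 + 8 + 2 + 14 + 18 = 45
N̂ = 4858 / 45 ≈ 108.0 → 108

N ≈ 108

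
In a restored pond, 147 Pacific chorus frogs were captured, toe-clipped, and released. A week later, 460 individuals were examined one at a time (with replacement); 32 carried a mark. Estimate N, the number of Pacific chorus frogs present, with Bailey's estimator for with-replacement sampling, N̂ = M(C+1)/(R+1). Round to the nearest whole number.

N ≈ 2054

N̂ = 147·(460+1)/(32+1) = 147·461/33 = 67767/33 ≈ 2053.5 → 2054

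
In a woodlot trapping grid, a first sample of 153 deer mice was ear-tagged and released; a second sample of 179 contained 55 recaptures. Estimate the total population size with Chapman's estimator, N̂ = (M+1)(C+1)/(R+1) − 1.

N = 494

N̂ = (153+1)(179+1)/(55+1) − 1 = 154·180/56 − 1
= 27720/56 − 1 = 495 − 1 = 494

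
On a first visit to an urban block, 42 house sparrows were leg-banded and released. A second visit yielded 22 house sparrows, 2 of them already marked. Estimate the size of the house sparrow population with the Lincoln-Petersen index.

Lincoln-Petersen assumes M/N = R/C, so N = M·C / R.
N = (42 × 22) / 2 = 924 / 2 = 462

N = 462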